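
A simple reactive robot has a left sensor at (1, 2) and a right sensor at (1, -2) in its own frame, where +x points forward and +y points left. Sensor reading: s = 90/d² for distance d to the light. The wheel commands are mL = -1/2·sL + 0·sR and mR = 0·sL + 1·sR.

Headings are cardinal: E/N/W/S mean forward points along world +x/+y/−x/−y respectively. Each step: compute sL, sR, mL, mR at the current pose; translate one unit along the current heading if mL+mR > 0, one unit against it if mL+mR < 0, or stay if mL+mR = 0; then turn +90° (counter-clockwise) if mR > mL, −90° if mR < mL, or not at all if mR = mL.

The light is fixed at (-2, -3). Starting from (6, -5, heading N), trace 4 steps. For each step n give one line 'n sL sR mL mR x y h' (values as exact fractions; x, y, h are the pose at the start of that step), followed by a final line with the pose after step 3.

n=0: pose=(6,-5,N); sL=90/37, sR=90/101; mL=-45/37, mR=90/101; mL+mR=-1215/3737 → advance -1; mR−mL=7875/3737 → turn +1·90°
n=1: pose=(6,-6,W); sL=45/37, sR=9/5; mL=-45/74, mR=9/5; mL+mR=441/370 → advance +1; mR−mL=891/370 → turn +1·90°
n=2: pose=(5,-6,S); sL=90/97, sR=90/41; mL=-45/97, mR=90/41; mL+mR=6885/3977 → advance +1; mR−mL=10575/3977 → turn +1·90°
n=3: pose=(5,-7,E); sL=45/34, sR=9/10; mL=-45/68, mR=9/10; mL+mR=81/340 → advance +1; mR−mL=531/340 → turn +1·90°

0 90/37 90/101 -45/37 90/101 6 -5 N
1 45/37 9/5 -45/74 9/5 6 -6 W
2 90/97 90/41 -45/97 90/41 5 -6 S
3 45/34 9/10 -45/68 9/10 5 -7 E
final 6 -7 N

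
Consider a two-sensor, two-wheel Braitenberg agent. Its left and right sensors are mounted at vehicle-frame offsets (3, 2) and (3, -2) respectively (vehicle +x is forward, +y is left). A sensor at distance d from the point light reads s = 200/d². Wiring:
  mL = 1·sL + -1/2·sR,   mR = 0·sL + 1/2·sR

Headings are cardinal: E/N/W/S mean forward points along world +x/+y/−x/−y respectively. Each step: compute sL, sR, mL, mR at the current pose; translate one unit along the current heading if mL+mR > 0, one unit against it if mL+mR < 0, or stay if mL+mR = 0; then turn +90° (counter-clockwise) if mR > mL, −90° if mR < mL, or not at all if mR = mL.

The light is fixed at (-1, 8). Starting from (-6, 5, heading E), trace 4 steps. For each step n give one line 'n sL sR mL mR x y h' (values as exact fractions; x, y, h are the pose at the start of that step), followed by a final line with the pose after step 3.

0 40 200/29 1060/29 100/29 -6 5 E
1 5 25/9 65/18 25/18 -5 5 S
2 40/17 200/53 420/901 100/53 -5 4 W
3 100/29 100/49 3450/1421 50/49 -6 4 S
final -6 3 W

n=0: pose=(-6,5,E); sL=40, sR=200/29; mL=1060/29, mR=100/29; mL+mR=40 → advance +1; mR−mL=-960/29 → turn -1·90°
n=1: pose=(-5,5,S); sL=5, sR=25/9; mL=65/18, mR=25/18; mL+mR=5 → advance +1; mR−mL=-20/9 → turn -1·90°
n=2: pose=(-5,4,W); sL=40/17, sR=200/53; mL=420/901, mR=100/53; mL+mR=40/17 → advance +1; mR−mL=1280/901 → turn +1·90°
n=3: pose=(-6,4,S); sL=100/29, sR=100/49; mL=3450/1421, mR=50/49; mL+mR=100/29 → advance +1; mR−mL=-2000/1421 → turn -1·90°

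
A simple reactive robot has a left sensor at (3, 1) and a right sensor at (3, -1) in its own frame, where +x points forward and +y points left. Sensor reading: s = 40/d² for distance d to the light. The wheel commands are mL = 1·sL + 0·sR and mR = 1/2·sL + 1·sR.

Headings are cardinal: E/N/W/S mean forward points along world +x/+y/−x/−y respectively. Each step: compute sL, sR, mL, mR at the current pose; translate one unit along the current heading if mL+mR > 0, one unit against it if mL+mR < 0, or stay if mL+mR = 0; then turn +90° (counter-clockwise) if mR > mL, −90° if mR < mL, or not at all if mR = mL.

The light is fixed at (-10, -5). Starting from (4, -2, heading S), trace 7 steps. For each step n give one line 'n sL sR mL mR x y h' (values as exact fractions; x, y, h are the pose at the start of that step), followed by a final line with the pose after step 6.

n=0: pose=(4,-2,S); sL=8/45, sR=40/169; mL=8/45, mR=2476/7605; mL+mR=1276/2535 → advance +1; mR−mL=1124/7605 → turn +1·90°
n=1: pose=(4,-3,E); sL=20/149, sR=4/29; mL=20/149, mR=886/4321; mL+mR=1466/4321 → advance +1; mR−mL=306/4321 → turn +1·90°
n=2: pose=(5,-3,N); sL=40/221, sR=40/281; mL=40/221, mR=14460/62101; mL+mR=25700/62101 → advance +1; mR−mL=3220/62101 → turn +1·90°
n=3: pose=(5,-2,W); sL=10/37, sR=1/4; mL=10/37, mR=57/148; mL+mR=97/148 → advance +1; mR−mL=17/148 → turn +1·90°
n=4: pose=(4,-2,S); sL=8/45, sR=40/169; mL=8/45, mR=2476/7605; mL+mR=1276/2535 → advance +1; mR−mL=1124/7605 → turn +1·90°
n=5: pose=(4,-3,E); sL=20/149, sR=4/29; mL=20/149, mR=886/4321; mL+mR=1466/4321 → advance +1; mR−mL=306/4321 → turn +1·90°
n=6: pose=(5,-3,N); sL=40/221, sR=40/281; mL=40/221, mR=14460/62101; mL+mR=25700/62101 → advance +1; mR−mL=3220/62101 → turn +1·90°

0 8/45 40/169 8/45 2476/7605 4 -2 S
1 20/149 4/29 20/149 886/4321 4 -3 E
2 40/221 40/281 40/221 14460/62101 5 -3 N
3 10/37 1/4 10/37 57/148 5 -2 W
4 8/45 40/169 8/45 2476/7605 4 -2 S
5 20/149 4/29 20/149 886/4321 4 -3 E
6 40/221 40/281 40/221 14460/62101 5 -3 N
final 5 -2 W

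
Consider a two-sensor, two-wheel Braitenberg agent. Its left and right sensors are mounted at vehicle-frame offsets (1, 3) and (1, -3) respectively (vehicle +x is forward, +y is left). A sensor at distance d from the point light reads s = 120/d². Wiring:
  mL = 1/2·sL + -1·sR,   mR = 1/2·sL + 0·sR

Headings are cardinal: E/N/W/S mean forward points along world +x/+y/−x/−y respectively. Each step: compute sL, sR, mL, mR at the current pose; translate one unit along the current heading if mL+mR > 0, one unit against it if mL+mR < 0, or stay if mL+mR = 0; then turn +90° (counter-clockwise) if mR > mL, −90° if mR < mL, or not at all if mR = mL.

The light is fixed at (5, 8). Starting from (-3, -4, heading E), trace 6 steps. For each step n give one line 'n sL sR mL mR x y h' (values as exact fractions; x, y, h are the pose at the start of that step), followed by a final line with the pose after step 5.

n=0: pose=(-3,-4,E); sL=12/13, sR=60/137; mL=42/1781, mR=6/13; mL+mR=864/1781 → advance +1; mR−mL=60/137 → turn +1·90°
n=1: pose=(-2,-4,N); sL=120/221, sR=120/137; mL=-18300/30277, mR=60/221; mL+mR=-10080/30277 → advance -1; mR−mL=120/137 → turn +1·90°
n=2: pose=(-2,-5,W); sL=3/8, sR=30/41; mL=-357/656, mR=3/16; mL+mR=-117/328 → advance -1; mR−mL=30/41 → turn +1·90°
n=3: pose=(-1,-5,S); sL=24/41, sR=120/277; mL=-1596/11357, mR=12/41; mL+mR=1728/11357 → advance +1; mR−mL=120/277 → turn +1·90°
n=4: pose=(-1,-6,E); sL=60/73, sR=60/157; mL=330/11461, mR=30/73; mL+mR=5040/11461 → advance +1; mR−mL=60/157 → turn +1·90°
n=5: pose=(0,-6,N); sL=120/233, sR=120/173; mL=-17580/40309, mR=60/233; mL+mR=-7200/40309 → advance -1; mR−mL=120/173 → turn +1·90°

0 12/13 60/137 42/1781 6/13 -3 -4 E
1 120/221 120/137 -18300/30277 60/221 -2 -4 N
2 3/8 30/41 -357/656 3/16 -2 -5 W
3 24/41 120/277 -1596/11357 12/41 -1 -5 S
4 60/73 60/157 330/11461 30/73 -1 -6 E
5 120/233 120/173 -17580/40309 60/233 0 -6 N
final 0 -7 W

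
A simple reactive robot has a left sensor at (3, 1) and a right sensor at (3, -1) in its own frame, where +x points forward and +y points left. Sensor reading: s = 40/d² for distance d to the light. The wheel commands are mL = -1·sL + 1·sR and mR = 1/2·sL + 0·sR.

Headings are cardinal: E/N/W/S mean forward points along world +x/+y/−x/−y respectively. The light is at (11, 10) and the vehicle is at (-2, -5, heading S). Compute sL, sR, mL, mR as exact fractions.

left sensor world pos  = (-1, -8); dL² = 468
right sensor world pos = (-3, -8); dR² = 520
sL = 40/468 = 10/117
sR = 40/520 = 1/13
mL = -1·sL + 1·sR = -1/117
mR = 1/2·sL + 0·sR = 5/117

10/117 1/13 -1/117 5/117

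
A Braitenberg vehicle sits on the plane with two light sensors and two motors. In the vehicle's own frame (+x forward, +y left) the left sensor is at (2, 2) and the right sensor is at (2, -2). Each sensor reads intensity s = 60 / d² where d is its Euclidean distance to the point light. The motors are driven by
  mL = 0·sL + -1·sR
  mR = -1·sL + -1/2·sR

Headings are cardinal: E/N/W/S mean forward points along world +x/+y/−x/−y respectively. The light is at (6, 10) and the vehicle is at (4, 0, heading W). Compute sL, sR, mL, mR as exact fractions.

left sensor world pos  = (2, -2); dL² = 160
right sensor world pos = (2, 2); dR² = 80
sL = 60/160 = 3/8
sR = 60/80 = 3/4
mL = 0·sL + -1·sR = -3/4
mR = -1·sL + -1/2·sR = -3/4

3/8 3/4 -3/4 -3/4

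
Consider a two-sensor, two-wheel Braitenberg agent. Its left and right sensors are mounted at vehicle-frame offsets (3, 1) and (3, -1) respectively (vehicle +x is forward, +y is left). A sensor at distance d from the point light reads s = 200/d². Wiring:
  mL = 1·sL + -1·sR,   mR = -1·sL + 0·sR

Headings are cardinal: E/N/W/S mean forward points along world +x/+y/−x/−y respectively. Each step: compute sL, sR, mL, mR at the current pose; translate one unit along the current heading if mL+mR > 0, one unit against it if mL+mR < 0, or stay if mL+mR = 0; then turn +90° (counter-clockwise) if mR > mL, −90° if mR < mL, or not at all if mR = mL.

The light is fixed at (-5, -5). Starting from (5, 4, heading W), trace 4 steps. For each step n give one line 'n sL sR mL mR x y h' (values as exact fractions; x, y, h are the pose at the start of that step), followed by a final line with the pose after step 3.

n=0: pose=(5,4,W); sL=200/113, sR=200/149; mL=7200/16837, mR=-200/113; mL+mR=-200/149 → advance -1; mR−mL=-37000/16837 → turn -1·90°
n=1: pose=(6,4,N); sL=50/61, sR=25/36; mL=275/2196, mR=-50/61; mL+mR=-25/36 → advance -1; mR−mL=-2075/2196 → turn -1·90°
n=2: pose=(6,3,E); sL=200/277, sR=40/49; mL=-1280/13573, mR=-200/277; mL+mR=-40/49 → advance -1; mR−mL=-8520/13573 → turn -1·90°
n=3: pose=(5,3,S); sL=100/73, sR=100/53; mL=-2000/3869, mR=-100/73; mL+mR=-100/53 → advance -1; mR−mL=-3300/3869 → turn -1·90°

0 200/113 200/149 7200/16837 -200/113 5 4 W
1 50/61 25/36 275/2196 -50/61 6 4 N
2 200/277 40/49 -1280/13573 -200/277 6 3 E
3 100/73 100/53 -2000/3869 -100/73 5 3 S
final 5 4 W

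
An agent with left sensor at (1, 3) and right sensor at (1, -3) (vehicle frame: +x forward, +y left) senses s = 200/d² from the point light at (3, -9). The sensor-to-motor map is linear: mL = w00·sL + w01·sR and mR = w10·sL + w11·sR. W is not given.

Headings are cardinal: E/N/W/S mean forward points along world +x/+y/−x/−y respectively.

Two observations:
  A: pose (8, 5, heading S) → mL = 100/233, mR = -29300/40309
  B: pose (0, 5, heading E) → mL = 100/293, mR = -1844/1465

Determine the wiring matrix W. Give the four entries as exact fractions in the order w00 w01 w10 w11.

1/2 0 1/2 -1

obs A: pose=(8,5,S) → sL=200/233, sR=200/173, mL=100/233, mR=-29300/40309
obs B: pose=(0,5,E) → sL=200/293, sR=8/5, mL=100/293, mR=-1844/1465
sensor matrix S = [[200/233, 200/173], [200/293, 8/5]]; det S = 6900480/11810537
solve [mL_A; mL_B] = S·[w00; w01] and [mR_A; mR_B] = S·[w10; w11]:
  w00 = 1/2, w01 = 0, w10 = 1/2, w11 = -1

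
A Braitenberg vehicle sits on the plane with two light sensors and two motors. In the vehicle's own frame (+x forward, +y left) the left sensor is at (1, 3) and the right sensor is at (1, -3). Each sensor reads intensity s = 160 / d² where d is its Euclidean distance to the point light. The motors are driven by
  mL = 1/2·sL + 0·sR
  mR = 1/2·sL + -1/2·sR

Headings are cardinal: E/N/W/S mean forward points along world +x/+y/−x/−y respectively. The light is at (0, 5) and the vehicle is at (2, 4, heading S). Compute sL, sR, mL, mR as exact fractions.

160/29 32 80/29 -384/29

left sensor world pos  = (5, 3); dL² = 29
right sensor world pos = (-1, 3); dR² = 5
sL = 160/29 = 160/29
sR = 160/5 = 32
mL = 1/2·sL + 0·sR = 80/29
mR = 1/2·sL + -1/2·sR = -384/29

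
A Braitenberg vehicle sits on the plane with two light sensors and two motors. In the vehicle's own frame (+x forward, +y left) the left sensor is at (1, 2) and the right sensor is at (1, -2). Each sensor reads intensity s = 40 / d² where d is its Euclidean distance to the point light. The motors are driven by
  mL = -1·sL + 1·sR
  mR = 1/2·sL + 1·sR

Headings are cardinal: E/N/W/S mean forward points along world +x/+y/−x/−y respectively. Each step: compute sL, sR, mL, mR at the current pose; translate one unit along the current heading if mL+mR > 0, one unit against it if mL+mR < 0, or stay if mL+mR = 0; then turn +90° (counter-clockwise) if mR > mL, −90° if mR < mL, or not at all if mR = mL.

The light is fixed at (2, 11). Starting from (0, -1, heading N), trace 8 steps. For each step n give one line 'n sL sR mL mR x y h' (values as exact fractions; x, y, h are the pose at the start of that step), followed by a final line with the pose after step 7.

0 40/137 40/121 640/16577 7900/16577 0 -1 N
1 20/89 4/9 176/801 446/801 0 0 W
2 8/29 40/169 -192/4901 1836/4901 -1 0 S
3 5/13 1/5 -12/65 51/130 -1 -1 E
4 40/137 40/121 640/16577 7900/16577 0 -1 N
5 20/89 4/9 176/801 446/801 0 0 W
6 8/29 40/169 -192/4901 1836/4901 -1 0 S
7 5/13 1/5 -12/65 51/130 -1 -1 E
final 0 -1 N

n=0: pose=(0,-1,N); sL=40/137, sR=40/121; mL=640/16577, mR=7900/16577; mL+mR=8540/16577 → advance +1; mR−mL=60/137 → turn +1·90°
n=1: pose=(0,0,W); sL=20/89, sR=4/9; mL=176/801, mR=446/801; mL+mR=622/801 → advance +1; mR−mL=30/89 → turn +1·90°
n=2: pose=(-1,0,S); sL=8/29, sR=40/169; mL=-192/4901, mR=1836/4901; mL+mR=1644/4901 → advance +1; mR−mL=12/29 → turn +1·90°
n=3: pose=(-1,-1,E); sL=5/13, sR=1/5; mL=-12/65, mR=51/130; mL+mR=27/130 → advance +1; mR−mL=15/26 → turn +1·90°
n=4: pose=(0,-1,N); sL=40/137, sR=40/121; mL=640/16577, mR=7900/16577; mL+mR=8540/16577 → advance +1; mR−mL=60/137 → turn +1·90°
n=5: pose=(0,0,W); sL=20/89, sR=4/9; mL=176/801, mR=446/801; mL+mR=622/801 → advance +1; mR−mL=30/89 → turn +1·90°
n=6: pose=(-1,0,S); sL=8/29, sR=40/169; mL=-192/4901, mR=1836/4901; mL+mR=1644/4901 → advance +1; mR−mL=12/29 → turn +1·90°
n=7: pose=(-1,-1,E); sL=5/13, sR=1/5; mL=-12/65, mR=51/130; mL+mR=27/130 → advance +1; mR−mL=15/26 → turn +1·90°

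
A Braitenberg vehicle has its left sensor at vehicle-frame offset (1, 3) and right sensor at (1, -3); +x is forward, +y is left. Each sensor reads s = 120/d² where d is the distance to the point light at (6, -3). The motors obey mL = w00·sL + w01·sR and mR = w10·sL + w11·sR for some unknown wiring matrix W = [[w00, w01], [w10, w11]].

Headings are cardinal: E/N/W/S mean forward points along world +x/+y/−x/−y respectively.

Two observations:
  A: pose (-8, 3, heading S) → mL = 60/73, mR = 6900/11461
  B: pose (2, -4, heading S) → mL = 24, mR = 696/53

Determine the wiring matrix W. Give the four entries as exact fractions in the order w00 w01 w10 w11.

1 0 1/2 1/2

obs A: pose=(-8,3,S) → sL=60/73, sR=60/157, mL=60/73, mR=6900/11461
obs B: pose=(2,-4,S) → sL=24, sR=120/53, mL=24, mR=696/53
sensor matrix S = [[60/73, 60/157], [24, 120/53]]; det S = -4440960/607433
solve [mL_A; mL_B] = S·[w00; w01] and [mR_A; mR_B] = S·[w10; w11]:
  w00 = 1, w01 = 0, w10 = 1/2, w11 = 1/2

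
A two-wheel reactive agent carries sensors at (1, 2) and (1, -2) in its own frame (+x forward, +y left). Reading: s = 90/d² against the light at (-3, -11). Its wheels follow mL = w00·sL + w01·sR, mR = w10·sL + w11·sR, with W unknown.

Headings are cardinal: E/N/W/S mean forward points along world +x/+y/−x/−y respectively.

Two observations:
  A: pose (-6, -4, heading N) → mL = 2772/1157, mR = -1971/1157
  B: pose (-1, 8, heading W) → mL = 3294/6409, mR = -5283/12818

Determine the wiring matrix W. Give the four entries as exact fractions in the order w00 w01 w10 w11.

obs A: pose=(-6,-4,N) → sL=90/89, sR=18/13, mL=2772/1157, mR=-1971/1157
obs B: pose=(-1,8,W) → sL=9/29, sR=45/221, mL=3294/6409, mR=-5283/12818
sensor matrix S = [[90/89, 18/13], [9/29, 45/221]]; det S = -127656/570401
solve [mL_A; mL_B] = S·[w00; w01] and [mR_A; mR_B] = S·[w10; w11]:
  w00 = 1, w01 = 1, w10 = -1, w11 = -1/2

1 1 -1 -1/2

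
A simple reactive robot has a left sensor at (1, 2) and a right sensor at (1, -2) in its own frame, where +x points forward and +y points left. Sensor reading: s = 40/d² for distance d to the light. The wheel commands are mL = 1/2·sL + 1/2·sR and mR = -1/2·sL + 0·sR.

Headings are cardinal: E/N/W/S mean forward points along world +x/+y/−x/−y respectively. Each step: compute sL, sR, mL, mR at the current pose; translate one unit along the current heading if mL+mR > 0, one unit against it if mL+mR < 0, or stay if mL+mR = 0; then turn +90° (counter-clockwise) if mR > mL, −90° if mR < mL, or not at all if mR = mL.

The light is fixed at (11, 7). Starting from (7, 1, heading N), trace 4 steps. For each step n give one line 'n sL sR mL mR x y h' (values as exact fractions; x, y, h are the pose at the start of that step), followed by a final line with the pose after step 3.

n=0: pose=(7,1,N); sL=40/61, sR=40/29; mL=1800/1769, mR=-20/61; mL+mR=20/29 → advance +1; mR−mL=-2380/1769 → turn -1·90°
n=1: pose=(7,2,E); sL=20/9, sR=20/29; mL=380/261, mR=-10/9; mL+mR=10/29 → advance +1; mR−mL=-670/261 → turn -1·90°
n=2: pose=(8,2,S); sL=40/37, sR=40/61; mL=1960/2257, mR=-20/37; mL+mR=20/61 → advance +1; mR−mL=-3180/2257 → turn -1·90°
n=3: pose=(8,1,W); sL=1/2, sR=5/4; mL=7/8, mR=-1/4; mL+mR=5/8 → advance +1; mR−mL=-9/8 → turn -1·90°

0 40/61 40/29 1800/1769 -20/61 7 1 N
1 20/9 20/29 380/261 -10/9 7 2 E
2 40/37 40/61 1960/2257 -20/37 8 2 S
3 1/2 5/4 7/8 -1/4 8 1 W
final 7 1 N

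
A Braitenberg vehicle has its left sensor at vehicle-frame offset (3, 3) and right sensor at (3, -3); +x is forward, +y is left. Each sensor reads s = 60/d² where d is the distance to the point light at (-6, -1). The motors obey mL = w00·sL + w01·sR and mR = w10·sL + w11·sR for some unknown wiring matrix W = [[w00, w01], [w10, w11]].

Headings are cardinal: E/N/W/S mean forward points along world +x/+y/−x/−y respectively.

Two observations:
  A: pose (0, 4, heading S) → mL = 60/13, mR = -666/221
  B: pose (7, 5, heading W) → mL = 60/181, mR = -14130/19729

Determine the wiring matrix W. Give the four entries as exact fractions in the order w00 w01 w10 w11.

0 1 -1 -1/2

obs A: pose=(0,4,S) → sL=12/17, sR=60/13, mL=60/13, mR=-666/221
obs B: pose=(7,5,W) → sL=60/109, sR=60/181, mL=60/181, mR=-14130/19729
sensor matrix S = [[12/17, 60/13], [60/109, 60/181]]; det S = -10056960/4360109
solve [mL_A; mL_B] = S·[w00; w01] and [mR_A; mR_B] = S·[w10; w11]:
  w00 = 0, w01 = 1, w10 = -1, w11 = -1/2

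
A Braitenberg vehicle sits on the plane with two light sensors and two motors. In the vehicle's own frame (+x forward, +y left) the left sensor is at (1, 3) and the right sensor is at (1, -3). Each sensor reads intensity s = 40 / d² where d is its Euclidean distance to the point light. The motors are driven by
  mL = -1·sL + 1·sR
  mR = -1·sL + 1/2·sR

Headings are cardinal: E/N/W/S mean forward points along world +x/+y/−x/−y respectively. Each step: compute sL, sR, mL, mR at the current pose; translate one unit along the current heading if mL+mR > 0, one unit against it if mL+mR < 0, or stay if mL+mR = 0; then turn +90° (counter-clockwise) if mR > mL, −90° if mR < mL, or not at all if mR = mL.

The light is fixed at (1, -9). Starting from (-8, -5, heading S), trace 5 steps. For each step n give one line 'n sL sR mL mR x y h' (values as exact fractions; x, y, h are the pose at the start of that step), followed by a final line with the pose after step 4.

n=0: pose=(-8,-5,S); sL=8/9, sR=40/153; mL=-32/51, mR=-116/153; mL+mR=-212/153 → advance -1; mR−mL=-20/153 → turn -1·90°
n=1: pose=(-8,-4,W); sL=5/13, sR=10/41; mL=-75/533, mR=-140/533; mL+mR=-215/533 → advance -1; mR−mL=-5/41 → turn -1·90°
n=2: pose=(-7,-4,N); sL=40/157, sR=40/61; mL=3840/9577, mR=700/9577; mL+mR=4540/9577 → advance +1; mR−mL=-20/61 → turn -1·90°
n=3: pose=(-7,-3,E); sL=4/13, sR=20/29; mL=144/377, mR=14/377; mL+mR=158/377 → advance +1; mR−mL=-10/29 → turn -1·90°
n=4: pose=(-6,-3,S); sL=40/41, sR=8/25; mL=-672/1025, mR=-836/1025; mL+mR=-1508/1025 → advance -1; mR−mL=-4/25 → turn -1·90°

0 8/9 40/153 -32/51 -116/153 -8 -5 S
1 5/13 10/41 -75/533 -140/533 -8 -4 W
2 40/157 40/61 3840/9577 700/9577 -7 -4 N
3 4/13 20/29 144/377 14/377 -7 -3 E
4 40/41 8/25 -672/1025 -836/1025 -6 -3 S
final -6 -2 W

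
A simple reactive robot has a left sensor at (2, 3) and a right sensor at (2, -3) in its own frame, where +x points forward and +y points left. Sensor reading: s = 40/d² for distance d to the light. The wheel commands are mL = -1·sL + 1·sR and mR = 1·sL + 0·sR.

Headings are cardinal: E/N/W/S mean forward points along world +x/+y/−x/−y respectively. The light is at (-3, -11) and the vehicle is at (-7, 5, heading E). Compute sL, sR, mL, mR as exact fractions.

left sensor world pos  = (-5, 8); dL² = 365
right sensor world pos = (-5, 2); dR² = 173
sL = 40/365 = 8/73
sR = 40/173 = 40/173
mL = -1·sL + 1·sR = 1536/12629
mR = 1·sL + 0·sR = 8/73

8/73 40/173 1536/12629 8/73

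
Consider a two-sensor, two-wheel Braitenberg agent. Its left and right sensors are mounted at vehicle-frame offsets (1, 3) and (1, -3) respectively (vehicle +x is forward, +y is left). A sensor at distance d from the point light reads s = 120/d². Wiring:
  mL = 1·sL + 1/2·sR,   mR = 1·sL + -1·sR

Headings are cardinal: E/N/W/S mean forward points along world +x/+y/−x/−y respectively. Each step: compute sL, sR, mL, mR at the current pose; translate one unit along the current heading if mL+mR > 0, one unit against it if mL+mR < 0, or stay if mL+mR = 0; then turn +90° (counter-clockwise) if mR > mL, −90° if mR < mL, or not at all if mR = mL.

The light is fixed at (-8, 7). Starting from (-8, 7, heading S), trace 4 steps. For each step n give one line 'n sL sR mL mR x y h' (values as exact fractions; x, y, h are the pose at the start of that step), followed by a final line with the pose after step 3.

n=0: pose=(-8,7,S); sL=12, sR=12; mL=18, mR=0; mL+mR=18 → advance +1; mR−mL=-18 → turn -1·90°
n=1: pose=(-8,6,W); sL=120/17, sR=24; mL=324/17, mR=-288/17; mL+mR=36/17 → advance +1; mR−mL=-36 → turn -1·90°
n=2: pose=(-9,6,N); sL=15/2, sR=30; mL=45/2, mR=-45/2; mL+mR=0 → advance +0; mR−mL=-45 → turn -1·90°
n=3: pose=(-9,6,E); sL=30, sR=15/2; mL=135/4, mR=45/2; mL+mR=225/4 → advance +1; mR−mL=-45/4 → turn -1·90°

0 12 12 18 0 -8 7 S
1 120/17 24 324/17 -288/17 -8 6 W
2 15/2 30 45/2 -45/2 -9 6 N
3 30 15/2 135/4 45/2 -9 6 E
final -8 6 S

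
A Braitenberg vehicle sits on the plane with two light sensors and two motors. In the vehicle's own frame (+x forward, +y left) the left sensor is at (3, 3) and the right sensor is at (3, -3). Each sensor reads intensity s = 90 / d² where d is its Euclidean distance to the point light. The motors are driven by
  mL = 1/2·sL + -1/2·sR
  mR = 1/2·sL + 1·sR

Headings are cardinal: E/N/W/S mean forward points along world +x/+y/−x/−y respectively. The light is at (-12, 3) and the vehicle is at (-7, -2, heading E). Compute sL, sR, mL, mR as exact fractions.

left sensor world pos  = (-4, 1); dL² = 68
right sensor world pos = (-4, -5); dR² = 128
sL = 90/68 = 45/34
sR = 90/128 = 45/64
mL = 1/2·sL + -1/2·sR = 675/2176
mR = 1/2·sL + 1·sR = 1485/1088

45/34 45/64 675/2176 1485/1088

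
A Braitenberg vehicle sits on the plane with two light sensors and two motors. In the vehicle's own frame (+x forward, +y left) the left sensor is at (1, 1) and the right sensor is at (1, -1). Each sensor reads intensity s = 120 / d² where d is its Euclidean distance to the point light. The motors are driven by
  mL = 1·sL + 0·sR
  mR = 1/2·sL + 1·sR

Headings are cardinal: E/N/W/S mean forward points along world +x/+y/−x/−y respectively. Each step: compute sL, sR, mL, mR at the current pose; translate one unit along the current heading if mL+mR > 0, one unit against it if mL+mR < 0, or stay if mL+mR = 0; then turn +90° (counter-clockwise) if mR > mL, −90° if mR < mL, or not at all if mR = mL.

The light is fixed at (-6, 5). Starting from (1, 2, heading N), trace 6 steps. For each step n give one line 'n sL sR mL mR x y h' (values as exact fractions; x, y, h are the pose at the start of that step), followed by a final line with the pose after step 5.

n=0: pose=(1,2,N); sL=3, sR=30/17; mL=3, mR=111/34; mL+mR=213/34 → advance +1; mR−mL=9/34 → turn +1·90°
n=1: pose=(1,3,W); sL=8/3, sR=120/37; mL=8/3, mR=508/111; mL+mR=268/37 → advance +1; mR−mL=212/111 → turn +1·90°
n=2: pose=(0,3,S); sL=60/29, sR=60/17; mL=60/29, mR=2250/493; mL+mR=3270/493 → advance +1; mR−mL=1230/493 → turn +1·90°
n=3: pose=(0,2,E); sL=120/53, sR=24/13; mL=120/53, mR=2052/689; mL+mR=3612/689 → advance +1; mR−mL=492/689 → turn +1·90°
n=4: pose=(1,2,N); sL=3, sR=30/17; mL=3, mR=111/34; mL+mR=213/34 → advance +1; mR−mL=9/34 → turn +1·90°
n=5: pose=(1,3,W); sL=8/3, sR=120/37; mL=8/3, mR=508/111; mL+mR=268/37 → advance +1; mR−mL=212/111 → turn +1·90°

0 3 30/17 3 111/34 1 2 N
1 8/3 120/37 8/3 508/111 1 3 W
2 60/29 60/17 60/29 2250/493 0 3 S
3 120/53 24/13 120/53 2052/689 0 2 E
4 3 30/17 3 111/34 1 2 N
5 8/3 120/37 8/3 508/111 1 3 W
final 0 3 S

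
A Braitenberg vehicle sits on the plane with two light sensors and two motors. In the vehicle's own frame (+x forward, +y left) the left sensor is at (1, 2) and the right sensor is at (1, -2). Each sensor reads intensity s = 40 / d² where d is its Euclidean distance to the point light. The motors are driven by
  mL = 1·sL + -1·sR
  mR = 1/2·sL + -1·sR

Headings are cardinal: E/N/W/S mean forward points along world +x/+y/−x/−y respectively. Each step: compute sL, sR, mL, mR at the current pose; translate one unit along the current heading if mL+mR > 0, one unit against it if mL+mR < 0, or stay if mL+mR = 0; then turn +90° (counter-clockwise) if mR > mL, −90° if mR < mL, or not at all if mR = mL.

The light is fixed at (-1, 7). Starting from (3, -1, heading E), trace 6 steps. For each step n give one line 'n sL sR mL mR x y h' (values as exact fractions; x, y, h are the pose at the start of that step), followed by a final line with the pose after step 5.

0 40/61 8/25 512/1525 12/1525 3 -1 E
1 4/13 4/9 -16/117 -34/117 4 -1 S
2 40/97 40/41 -2240/3977 -3060/3977 4 0 W
3 10/13 2/5 24/65 -1/65 5 0 N
4 8/13 40/113 384/1469 -68/1469 5 1 E
5 4/13 20/37 -112/481 -186/481 6 1 S
final 6 2 W

n=0: pose=(3,-1,E); sL=40/61, sR=8/25; mL=512/1525, mR=12/1525; mL+mR=524/1525 → advance +1; mR−mL=-20/61 → turn -1·90°
n=1: pose=(4,-1,S); sL=4/13, sR=4/9; mL=-16/117, mR=-34/117; mL+mR=-50/117 → advance -1; mR−mL=-2/13 → turn -1·90°
n=2: pose=(4,0,W); sL=40/97, sR=40/41; mL=-2240/3977, mR=-3060/3977; mL+mR=-5300/3977 → advance -1; mR−mL=-20/97 → turn -1·90°
n=3: pose=(5,0,N); sL=10/13, sR=2/5; mL=24/65, mR=-1/65; mL+mR=23/65 → advance +1; mR−mL=-5/13 → turn -1·90°
n=4: pose=(5,1,E); sL=8/13, sR=40/113; mL=384/1469, mR=-68/1469; mL+mR=316/1469 → advance +1; mR−mL=-4/13 → turn -1·90°
n=5: pose=(6,1,S); sL=4/13, sR=20/37; mL=-112/481, mR=-186/481; mL+mR=-298/481 → advance -1; mR−mL=-2/13 → turn -1·90°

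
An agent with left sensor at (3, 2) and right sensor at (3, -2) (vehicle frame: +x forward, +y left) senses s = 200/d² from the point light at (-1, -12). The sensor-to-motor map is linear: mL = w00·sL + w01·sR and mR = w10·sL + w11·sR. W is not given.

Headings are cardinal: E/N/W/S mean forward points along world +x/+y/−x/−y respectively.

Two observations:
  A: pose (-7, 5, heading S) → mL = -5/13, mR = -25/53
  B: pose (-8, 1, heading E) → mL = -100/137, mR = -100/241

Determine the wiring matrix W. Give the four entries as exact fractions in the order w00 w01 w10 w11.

obs A: pose=(-7,5,S) → sL=50/53, sR=10/13, mL=-5/13, mR=-25/53
obs B: pose=(-8,1,E) → sL=200/241, sR=200/137, mL=-100/137, mR=-100/241
sensor matrix S = [[50/53, 10/13], [200/241, 200/137]]; det S = 16808000/22748713
solve [mL_A; mL_B] = S·[w00; w01] and [mR_A; mR_B] = S·[w10; w11]:
  w00 = 0, w01 = -1/2, w10 = -1/2, w11 = 0

0 -1/2 -1/2 0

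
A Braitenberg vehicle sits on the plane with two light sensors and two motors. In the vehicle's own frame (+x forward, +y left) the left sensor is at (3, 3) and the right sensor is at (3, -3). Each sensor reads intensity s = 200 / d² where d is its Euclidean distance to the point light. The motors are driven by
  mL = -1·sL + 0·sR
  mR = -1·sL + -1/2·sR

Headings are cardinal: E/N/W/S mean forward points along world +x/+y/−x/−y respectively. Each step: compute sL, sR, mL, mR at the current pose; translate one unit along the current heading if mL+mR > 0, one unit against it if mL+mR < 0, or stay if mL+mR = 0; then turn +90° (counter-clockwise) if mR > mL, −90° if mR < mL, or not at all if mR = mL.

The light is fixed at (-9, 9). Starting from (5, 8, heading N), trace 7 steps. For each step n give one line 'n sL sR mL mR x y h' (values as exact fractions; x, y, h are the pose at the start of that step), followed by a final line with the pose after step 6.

0 8/5 200/293 -8/5 -2844/1465 5 8 N
1 20/29 100/157 -20/29 -4590/4553 5 7 E
2 200/281 8/5 -200/281 -2124/1405 4 7 S
3 50/29 25/13 -50/29 -2025/754 4 8 W
4 8/5 200/293 -8/5 -2844/1465 5 8 N
5 20/29 100/157 -20/29 -4590/4553 5 7 E
6 200/281 8/5 -200/281 -2124/1405 4 7 S
final 4 8 W

n=0: pose=(5,8,N); sL=8/5, sR=200/293; mL=-8/5, mR=-2844/1465; mL+mR=-5188/1465 → advance -1; mR−mL=-100/293 → turn -1·90°
n=1: pose=(5,7,E); sL=20/29, sR=100/157; mL=-20/29, mR=-4590/4553; mL+mR=-7730/4553 → advance -1; mR−mL=-50/157 → turn -1·90°
n=2: pose=(4,7,S); sL=200/281, sR=8/5; mL=-200/281, mR=-2124/1405; mL+mR=-3124/1405 → advance -1; mR−mL=-4/5 → turn -1·90°
n=3: pose=(4,8,W); sL=50/29, sR=25/13; mL=-50/29, mR=-2025/754; mL+mR=-3325/754 → advance -1; mR−mL=-25/26 → turn -1·90°
n=4: pose=(5,8,N); sL=8/5, sR=200/293; mL=-8/5, mR=-2844/1465; mL+mR=-5188/1465 → advance -1; mR−mL=-100/293 → turn -1·90°
n=5: pose=(5,7,E); sL=20/29, sR=100/157; mL=-20/29, mR=-4590/4553; mL+mR=-7730/4553 → advance -1; mR−mL=-50/157 → turn -1·90°
n=6: pose=(4,7,S); sL=200/281, sR=8/5; mL=-200/281, mR=-2124/1405; mL+mR=-3124/1405 → advance -1; mR−mL=-4/5 → turn -1·90°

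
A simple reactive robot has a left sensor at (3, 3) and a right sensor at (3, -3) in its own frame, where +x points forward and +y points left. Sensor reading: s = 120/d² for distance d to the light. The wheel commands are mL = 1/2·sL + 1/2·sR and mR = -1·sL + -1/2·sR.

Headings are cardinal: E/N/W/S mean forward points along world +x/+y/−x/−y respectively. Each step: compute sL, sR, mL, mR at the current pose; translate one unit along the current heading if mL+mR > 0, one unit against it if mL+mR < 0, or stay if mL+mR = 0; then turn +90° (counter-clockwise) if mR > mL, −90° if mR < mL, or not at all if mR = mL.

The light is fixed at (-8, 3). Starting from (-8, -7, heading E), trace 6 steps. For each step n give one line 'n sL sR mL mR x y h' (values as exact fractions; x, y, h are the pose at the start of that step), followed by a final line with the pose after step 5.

0 60/29 60/89 3540/2581 -6210/2581 -8 -7 E
1 120/173 24/37 4296/6401 -6516/6401 -9 -7 S
2 3/4 30/13 159/104 -99/52 -9 -6 W
3 8/3 8/3 8/3 -4 -8 -6 N
4 60/29 60/89 3540/2581 -6210/2581 -8 -7 E
5 120/173 24/37 4296/6401 -6516/6401 -9 -7 S
final -9 -6 W

n=0: pose=(-8,-7,E); sL=60/29, sR=60/89; mL=3540/2581, mR=-6210/2581; mL+mR=-30/29 → advance -1; mR−mL=-9750/2581 → turn -1·90°
n=1: pose=(-9,-7,S); sL=120/173, sR=24/37; mL=4296/6401, mR=-6516/6401; mL+mR=-60/173 → advance -1; mR−mL=-10812/6401 → turn -1·90°
n=2: pose=(-9,-6,W); sL=3/4, sR=30/13; mL=159/104, mR=-99/52; mL+mR=-3/8 → advance -1; mR−mL=-357/104 → turn -1·90°
n=3: pose=(-8,-6,N); sL=8/3, sR=8/3; mL=8/3, mR=-4; mL+mR=-4/3 → advance -1; mR−mL=-20/3 → turn -1·90°
n=4: pose=(-8,-7,E); sL=60/29, sR=60/89; mL=3540/2581, mR=-6210/2581; mL+mR=-30/29 → advance -1; mR−mL=-9750/2581 → turn -1·90°
n=5: pose=(-9,-7,S); sL=120/173, sR=24/37; mL=4296/6401, mR=-6516/6401; mL+mR=-60/173 → advance -1; mR−mL=-10812/6401 → turn -1·90°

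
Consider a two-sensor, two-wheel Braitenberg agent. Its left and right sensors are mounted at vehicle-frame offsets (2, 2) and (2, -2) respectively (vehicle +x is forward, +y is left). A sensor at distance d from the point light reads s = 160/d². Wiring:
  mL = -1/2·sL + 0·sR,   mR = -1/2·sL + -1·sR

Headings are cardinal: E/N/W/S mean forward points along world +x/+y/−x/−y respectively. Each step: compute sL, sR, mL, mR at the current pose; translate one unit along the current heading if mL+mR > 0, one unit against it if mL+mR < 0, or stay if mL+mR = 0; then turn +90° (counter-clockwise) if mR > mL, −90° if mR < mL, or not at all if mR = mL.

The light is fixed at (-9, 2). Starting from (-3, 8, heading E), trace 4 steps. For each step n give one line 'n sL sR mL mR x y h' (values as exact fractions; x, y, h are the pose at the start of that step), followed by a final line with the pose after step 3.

0 5/4 2 -5/8 -21/8 -3 8 E
1 32/13 32/5 -16/13 -496/65 -4 8 S
2 80/17 16/9 -40/17 -632/153 -4 9 W
3 160/97 32/29 -80/97 -5424/2813 -3 9 N
final -3 8 E

n=0: pose=(-3,8,E); sL=5/4, sR=2; mL=-5/8, mR=-21/8; mL+mR=-13/4 → advance -1; mR−mL=-2 → turn -1·90°
n=1: pose=(-4,8,S); sL=32/13, sR=32/5; mL=-16/13, mR=-496/65; mL+mR=-576/65 → advance -1; mR−mL=-32/5 → turn -1·90°
n=2: pose=(-4,9,W); sL=80/17, sR=16/9; mL=-40/17, mR=-632/153; mL+mR=-992/153 → advance -1; mR−mL=-16/9 → turn -1·90°
n=3: pose=(-3,9,N); sL=160/97, sR=32/29; mL=-80/97, mR=-5424/2813; mL+mR=-7744/2813 → advance -1; mR−mL=-32/29 → turn -1·90°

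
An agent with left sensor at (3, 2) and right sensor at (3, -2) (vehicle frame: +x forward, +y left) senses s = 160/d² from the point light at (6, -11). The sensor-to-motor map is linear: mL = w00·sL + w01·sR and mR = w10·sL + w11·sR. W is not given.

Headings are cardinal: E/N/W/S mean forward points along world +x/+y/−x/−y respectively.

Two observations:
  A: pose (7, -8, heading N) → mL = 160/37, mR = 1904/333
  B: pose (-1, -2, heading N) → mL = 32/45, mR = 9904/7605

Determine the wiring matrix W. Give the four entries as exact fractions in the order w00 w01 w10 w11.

1 0 1/2 1

obs A: pose=(7,-8,N) → sL=160/37, sR=32/9, mL=160/37, mR=1904/333
obs B: pose=(-1,-2,N) → sL=32/45, sR=160/169, mL=32/45, mR=9904/7605
sensor matrix S = [[160/37, 32/9], [32/45, 160/169]]; det S = 3964928/2532465
solve [mL_A; mL_B] = S·[w00; w01] and [mR_A; mR_B] = S·[w10; w11]:
  w00 = 1, w01 = 0, w10 = 1/2, w11 = 1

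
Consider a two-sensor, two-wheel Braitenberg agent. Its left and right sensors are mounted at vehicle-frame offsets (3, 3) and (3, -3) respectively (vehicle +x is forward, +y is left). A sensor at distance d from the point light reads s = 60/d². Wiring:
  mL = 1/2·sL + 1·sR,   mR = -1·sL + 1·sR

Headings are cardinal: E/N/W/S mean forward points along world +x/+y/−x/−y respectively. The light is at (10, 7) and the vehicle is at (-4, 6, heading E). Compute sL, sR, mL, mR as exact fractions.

left sensor world pos  = (-1, 9); dL² = 125
right sensor world pos = (-1, 3); dR² = 137
sL = 60/125 = 12/25
sR = 60/137 = 60/137
mL = 1/2·sL + 1·sR = 2322/3425
mR = -1·sL + 1·sR = -144/3425

12/25 60/137 2322/3425 -144/3425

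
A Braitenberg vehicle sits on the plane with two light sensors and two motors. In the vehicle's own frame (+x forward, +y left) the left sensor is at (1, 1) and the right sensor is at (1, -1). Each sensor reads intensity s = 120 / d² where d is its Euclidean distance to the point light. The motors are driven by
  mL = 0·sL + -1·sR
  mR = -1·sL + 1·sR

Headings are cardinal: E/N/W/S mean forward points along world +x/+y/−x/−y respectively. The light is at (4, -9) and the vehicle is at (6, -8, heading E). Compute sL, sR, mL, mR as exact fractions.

left sensor world pos  = (7, -7); dL² = 13
right sensor world pos = (7, -9); dR² = 9
sL = 120/13 = 120/13
sR = 120/9 = 40/3
mL = 0·sL + -1·sR = -40/3
mR = -1·sL + 1·sR = 160/39

120/13 40/3 -40/3 160/39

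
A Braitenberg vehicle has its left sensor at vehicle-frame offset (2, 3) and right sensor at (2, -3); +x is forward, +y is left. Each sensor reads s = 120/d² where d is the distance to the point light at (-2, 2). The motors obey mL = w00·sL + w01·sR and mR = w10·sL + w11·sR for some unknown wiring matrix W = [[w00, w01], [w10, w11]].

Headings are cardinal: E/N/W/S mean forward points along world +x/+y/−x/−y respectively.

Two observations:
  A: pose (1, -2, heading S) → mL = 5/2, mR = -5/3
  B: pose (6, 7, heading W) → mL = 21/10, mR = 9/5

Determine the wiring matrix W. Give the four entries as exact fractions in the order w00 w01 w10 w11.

obs A: pose=(1,-2,S) → sL=5/3, sR=10/3, mL=5/2, mR=-5/3
obs B: pose=(6,7,W) → sL=3, sR=6/5, mL=21/10, mR=9/5
sensor matrix S = [[5/3, 10/3], [3, 6/5]]; det S = -8
solve [mL_A; mL_B] = S·[w00; w01] and [mR_A; mR_B] = S·[w10; w11]:
  w00 = 1/2, w01 = 1/2, w10 = 1, w11 = -1

1/2 1/2 1 -1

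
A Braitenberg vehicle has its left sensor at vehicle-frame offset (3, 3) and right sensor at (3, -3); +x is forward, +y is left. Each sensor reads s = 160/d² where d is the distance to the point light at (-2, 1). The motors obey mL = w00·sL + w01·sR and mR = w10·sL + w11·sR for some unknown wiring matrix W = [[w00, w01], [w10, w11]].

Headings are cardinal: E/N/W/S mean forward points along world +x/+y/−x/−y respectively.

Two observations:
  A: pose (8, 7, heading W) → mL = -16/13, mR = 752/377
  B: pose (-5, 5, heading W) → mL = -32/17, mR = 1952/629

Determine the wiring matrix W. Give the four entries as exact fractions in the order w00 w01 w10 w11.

obs A: pose=(8,7,W) → sL=80/29, sR=16/13, mL=-16/13, mR=752/377
obs B: pose=(-5,5,W) → sL=160/37, sR=32/17, mL=-32/17, mR=1952/629
sensor matrix S = [[80/29, 16/13], [160/37, 32/17]]; det S = -30720/237133
solve [mL_A; mL_B] = S·[w00; w01] and [mR_A; mR_B] = S·[w10; w11]:
  w00 = 0, w01 = -1, w10 = 1/2, w11 = 1/2

0 -1 1/2 1/2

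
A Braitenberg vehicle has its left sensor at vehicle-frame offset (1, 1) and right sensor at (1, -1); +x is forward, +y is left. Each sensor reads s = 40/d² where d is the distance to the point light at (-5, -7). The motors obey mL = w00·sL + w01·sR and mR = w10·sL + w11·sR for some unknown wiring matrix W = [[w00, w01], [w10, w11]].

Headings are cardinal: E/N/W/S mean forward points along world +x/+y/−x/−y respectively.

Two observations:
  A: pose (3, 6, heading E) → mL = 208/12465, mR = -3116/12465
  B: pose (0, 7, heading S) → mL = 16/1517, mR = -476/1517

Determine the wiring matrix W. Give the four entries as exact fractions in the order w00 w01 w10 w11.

obs A: pose=(3,6,E) → sL=40/277, sR=8/45, mL=208/12465, mR=-3116/12465
obs B: pose=(0,7,S) → sL=8/41, sR=8/37, mL=16/1517, mR=-476/1517
sensor matrix S = [[40/277, 8/45], [8/41, 8/37]]; det S = -65536/18909405
solve [mL_A; mL_B] = S·[w00; w01] and [mR_A; mR_B] = S·[w10; w11]:
  w00 = -1/2, w01 = 1/2, w10 = -1/2, w11 = -1

-1/2 1/2 -1/2 -1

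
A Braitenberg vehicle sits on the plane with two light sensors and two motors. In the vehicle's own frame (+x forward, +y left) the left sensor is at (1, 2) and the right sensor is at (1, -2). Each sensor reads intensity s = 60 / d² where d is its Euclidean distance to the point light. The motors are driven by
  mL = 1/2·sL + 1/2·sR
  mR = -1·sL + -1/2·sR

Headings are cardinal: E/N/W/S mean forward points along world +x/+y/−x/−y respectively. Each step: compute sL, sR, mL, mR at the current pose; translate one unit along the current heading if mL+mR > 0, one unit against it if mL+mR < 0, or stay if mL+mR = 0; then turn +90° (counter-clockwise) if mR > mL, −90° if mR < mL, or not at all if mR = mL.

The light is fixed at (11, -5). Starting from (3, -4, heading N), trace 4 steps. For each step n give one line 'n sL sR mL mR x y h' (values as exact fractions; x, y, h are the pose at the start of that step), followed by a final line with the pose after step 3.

0 15/26 3/2 27/26 -69/52 3 -4 N
1 60/53 60/53 60/53 -90/53 3 -5 E
2 6/5 30/61 258/305 -441/305 2 -5 S
3 60/101 60/109 6300/11009 -9570/11009 2 -4 W
final 3 -4 N

n=0: pose=(3,-4,N); sL=15/26, sR=3/2; mL=27/26, mR=-69/52; mL+mR=-15/52 → advance -1; mR−mL=-123/52 → turn -1·90°
n=1: pose=(3,-5,E); sL=60/53, sR=60/53; mL=60/53, mR=-90/53; mL+mR=-30/53 → advance -1; mR−mL=-150/53 → turn -1·90°
n=2: pose=(2,-5,S); sL=6/5, sR=30/61; mL=258/305, mR=-441/305; mL+mR=-3/5 → advance -1; mR−mL=-699/305 → turn -1·90°
n=3: pose=(2,-4,W); sL=60/101, sR=60/109; mL=6300/11009, mR=-9570/11009; mL+mR=-30/101 → advance -1; mR−mL=-15870/11009 → turn -1·90°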